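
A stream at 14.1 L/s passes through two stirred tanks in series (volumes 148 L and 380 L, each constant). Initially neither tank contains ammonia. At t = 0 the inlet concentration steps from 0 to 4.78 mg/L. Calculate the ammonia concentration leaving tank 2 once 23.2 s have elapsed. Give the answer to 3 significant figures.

1.80 mg/L

Each tank obeys Vᵢ dCᵢ/dt = Q(Cᵢ₋₁ − Cᵢ), so τᵢ = Vᵢ/Q.
τ₁ = 148/14.1 = 10.496 s; τ₂ = 380/14.1 = 26.950 s.
Solving the cascade with C₁(0)=C₂(0)=0 gives C₂(t) = C_in[1 − (τ₁ e^(−t/τ₁) − τ₂ e^(−t/τ₂))/(τ₁ − τ₂)].
At t = 23.2: e^(−t/τ₁) = 0.10967, e^(−t/τ₂) = 0.42281.
C₂ = 4.78·[1 − (10.496·0.10967 − 26.950·0.42281)/(-16.454)] = 4.78·0.37744 = 1.8041 mg/L.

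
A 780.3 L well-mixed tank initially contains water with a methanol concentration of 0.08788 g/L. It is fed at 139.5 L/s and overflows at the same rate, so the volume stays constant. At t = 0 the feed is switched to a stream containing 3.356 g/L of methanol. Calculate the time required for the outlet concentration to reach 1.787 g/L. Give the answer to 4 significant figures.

Accumulation = in − out for the solute gives V dC/dt = Q(C_in − C), so τ = V/Q = 5.59355 s.
C(t) = C_in + (C₀ − C_in) e^(−t/τ). Set C = 1.787 and solve for t:
e^(−t/τ) = (C − C_in)/(C₀ − C_in) = (1.787 − 3.356)/(0.08788 − 3.356) = 0.480093
t = −τ ln(…) = 5.59355 × 0.733776 = 4.10441 s.

4.104 s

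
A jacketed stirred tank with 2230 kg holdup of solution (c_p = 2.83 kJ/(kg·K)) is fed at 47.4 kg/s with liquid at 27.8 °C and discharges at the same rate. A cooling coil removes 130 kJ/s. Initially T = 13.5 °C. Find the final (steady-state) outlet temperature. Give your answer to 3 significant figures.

26.8 °C

M c_p dT/dt = ṁ c_p (T_in − T) − Q̇.
At steady state dT/dt = 0 ⇒ T_ss = T_in − Q̇/(ṁ c_p) = 27.8 − 130/(47.4·2.83) = 26.831 °C.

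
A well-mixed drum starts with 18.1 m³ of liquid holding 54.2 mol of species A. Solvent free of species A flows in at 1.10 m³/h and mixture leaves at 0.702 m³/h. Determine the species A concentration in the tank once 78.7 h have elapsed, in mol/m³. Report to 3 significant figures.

0.186 mol/m³

Total volume: dV/dt = Q_in − Q_out = 0.39800 m³/h, so V(t) = 18.1 + 0.39800 t and V(78.7) = 49.423 m³.
No species A enters, so dm/dt = −Q_out · (m/V).
dm/m = −Q_out dt/(V₀ + 0.39800 t); integrating gives ln(m/m₀) = −(Q_out/(Q_in−Q_out)) ln(V/V₀).
m = m₀ (V₀/V)^(Q_out/(Q_in−Q_out)) = 54.2 × (18.1/49.423)^(1.7638) = 9.2159 mol.
C = m/V = 9.2159/49.423 = 0.18647 mol/m³.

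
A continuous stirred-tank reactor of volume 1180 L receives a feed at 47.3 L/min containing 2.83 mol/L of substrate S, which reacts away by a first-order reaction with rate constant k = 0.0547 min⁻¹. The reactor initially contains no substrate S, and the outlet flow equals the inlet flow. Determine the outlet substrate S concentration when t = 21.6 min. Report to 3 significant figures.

1.04 mol/L

Accumulation = in − out − consumed: V dC/dt = Q C_in − Q C − k V C.
This is linear with rate a = Q/V + k = 0.094785 min⁻¹.
C_ss = Q C_in/(Q + kV) = 1.1968 mol/L; C(t) = C_ss + (C₀ − C_ss) e^(−a t).
C(21.6) = 1.1968 + (-1.1968)·e^(−0.094785·21.6) = 1.1968 + (-1.1968)·0.12908 = 1.0423 mol/L.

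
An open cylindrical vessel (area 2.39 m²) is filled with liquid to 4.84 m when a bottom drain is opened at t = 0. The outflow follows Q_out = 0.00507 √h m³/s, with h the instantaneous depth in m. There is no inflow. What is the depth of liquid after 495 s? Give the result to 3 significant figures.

With no inflow, A dh/dt = −0.00507 √h.
∫ h^(−1/2) dh = −(0.00507/A) ∫ dt, giving 2√h = 2√h₀ − (0.00507/A) t.
√h = √4.84 − 0.00507·495/(2·2.39) = 2.2000 − 0.52503 = 1.6750.
h = 1.6750² = 2.8055 m.

2.81 m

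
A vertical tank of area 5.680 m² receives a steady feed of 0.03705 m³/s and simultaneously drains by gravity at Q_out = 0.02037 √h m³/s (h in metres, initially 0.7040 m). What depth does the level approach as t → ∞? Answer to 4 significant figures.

3.308 m

Volume balance on the tank: A dh/dt = Q_in − 0.02037 √h. At steady state dh/dt = 0:
Q_in = 0.02037 √h_ss ⇒ √h_ss = 0.03705/0.02037 = 1.81885.
h_ss = 1.81885² = 3.30822 m. (Since h₀ = 0.7040 m < h_ss, the level will rise toward this value.)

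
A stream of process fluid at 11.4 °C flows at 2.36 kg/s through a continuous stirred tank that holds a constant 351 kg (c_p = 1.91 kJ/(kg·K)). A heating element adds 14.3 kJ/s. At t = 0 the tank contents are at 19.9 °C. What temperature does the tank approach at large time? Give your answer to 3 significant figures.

M c_p dT/dt = ṁ c_p (T_in − T) + Q̇.
At steady state dT/dt = 0 ⇒ T_ss = T_in + Q̇/(ṁ c_p) = 11.4 + 14.3/(2.36·1.91) = 14.572 °C.

14.6 °C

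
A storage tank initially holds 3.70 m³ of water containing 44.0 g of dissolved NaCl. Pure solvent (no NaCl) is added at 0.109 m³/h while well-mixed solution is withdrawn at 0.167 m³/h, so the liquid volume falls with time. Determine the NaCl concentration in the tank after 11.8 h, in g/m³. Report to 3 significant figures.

8.10 g/m³

Let m(t) be the amount of NaCl. Volume: V(t) = V₀ + (Q_in − Q_out) t = 3.70 − 0.058000 t; V(11.8) = 3.0156 m³.
Solute balance: dm/dt = 0 − Q_out C = −Q_out m/V(t).
Separate: dm/m = −Q_out dt/V(t) ⇒ ln(m/m₀) = −(Q_out/(Q_in−Q_out)) ln(V/V₀).
m = m₀ (V₀/V)^(Q_out/(Q_in−Q_out)) = 44.0 × (3.70/3.0156)^(-2.8793) = 24.417 g.
C = m/V = 24.417/3.0156 = 8.0968 g/m³.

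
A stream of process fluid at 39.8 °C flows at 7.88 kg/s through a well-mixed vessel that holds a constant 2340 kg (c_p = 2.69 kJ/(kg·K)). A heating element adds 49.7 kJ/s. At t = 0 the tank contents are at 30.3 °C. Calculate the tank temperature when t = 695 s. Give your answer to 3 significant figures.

41.0 °C

First-law balance (no shaft work): M c_p dT/dt = ṁ c_p (T_in − T) + 49.7.
Rearrange: dT/dt = (T_ss − T)/τ with τ = M/ṁ = 296.95 s and T_ss = T_in + Q̇/(ṁ c_p) = 42.145 °C.
Integrating: T(t) = T_ss + (T₀ − T_ss) e^(−t/τ).
T(695) = 42.145 + (-11.845)·e^(−695/296.95) = 42.145 + (-11.845)·0.096286 = 41.004 °C.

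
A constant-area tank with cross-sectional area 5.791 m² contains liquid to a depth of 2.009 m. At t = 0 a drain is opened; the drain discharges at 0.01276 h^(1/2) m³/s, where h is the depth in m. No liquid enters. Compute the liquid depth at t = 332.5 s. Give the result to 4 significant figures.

A dh/dt = −Q_out = −0.01276 √h.
This is separable: 2 d(√h)/dt = −0.01276/A, so √h = √h₀ − (0.01276/(2A)) t.
√h = √2.009 − 0.01276·332.5/(2·5.791) = 1.41739 − 0.366318 = 1.05107.
h = 1.05107² = 1.10476 m.

1.105 m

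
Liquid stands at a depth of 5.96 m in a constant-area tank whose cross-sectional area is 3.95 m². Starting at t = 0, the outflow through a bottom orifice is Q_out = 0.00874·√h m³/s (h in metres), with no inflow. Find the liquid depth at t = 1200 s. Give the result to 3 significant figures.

1.24 m

A dh/dt = −Q_out = −0.00874 √h.
Separate and integrate: 2(√h − √h₀) = −(0.00874/A) t.
√h = √5.96 − 0.00874·1200/(2·3.95) = 2.4413 − 1.3276 = 1.1137.
h = 1.1137² = 1.2404 m.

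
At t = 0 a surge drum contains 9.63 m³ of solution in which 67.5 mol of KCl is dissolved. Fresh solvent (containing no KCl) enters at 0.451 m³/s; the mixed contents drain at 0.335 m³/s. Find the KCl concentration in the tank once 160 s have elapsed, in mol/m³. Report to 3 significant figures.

0.108 mol/m³

Let m(t) be the amount of KCl. Volume: V(t) = V₀ + (Q_in − Q_out) t = 9.63 + 0.11600 t; V(160) = 28.190 m³.
Solute balance: dm/dt = 0 − Q_out C = −Q_out m/V(t).
dm/m = −Q_out dt/(V₀ + 0.11600 t); integrating gives ln(m/m₀) = −(Q_out/(Q_in−Q_out)) ln(V/V₀).
m = m₀ (V₀/V)^(Q_out/(Q_in−Q_out)) = 67.5 × (9.63/28.190)^(2.8879) = 3.0351 mol.
C = m/V = 3.0351/28.190 = 0.10767 mol/m³.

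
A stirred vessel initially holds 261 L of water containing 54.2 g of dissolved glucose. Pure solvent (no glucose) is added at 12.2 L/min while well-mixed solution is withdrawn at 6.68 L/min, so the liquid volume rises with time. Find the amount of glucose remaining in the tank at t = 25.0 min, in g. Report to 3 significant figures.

32.4 g

Total volume: dV/dt = Q_in − Q_out = 5.5200 L/min, so V(t) = 261 + 5.5200 t and V(25.0) = 399.00 L.
Species balance (pure solvent in): dm/dt = −Q_out · m/V(t).
dm/m = −Q_out dt/(V₀ + 5.5200 t); integrating gives ln(m/m₀) = −(Q_out/(Q_in−Q_out)) ln(V/V₀).
m = m₀ (V₀/V)^(Q_out/(Q_in−Q_out)) = 54.2 × (261/399.00)^(1.2101) = 32.429 g.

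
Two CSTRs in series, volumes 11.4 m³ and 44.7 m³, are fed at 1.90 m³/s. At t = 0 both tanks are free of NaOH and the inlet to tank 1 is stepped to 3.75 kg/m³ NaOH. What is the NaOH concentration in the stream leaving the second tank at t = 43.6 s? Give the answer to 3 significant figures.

Each tank obeys Vᵢ dCᵢ/dt = Q(Cᵢ₋₁ − Cᵢ), so τᵢ = Vᵢ/Q.
τ₁ = 11.4/1.90 = 6.0000 s; τ₂ = 44.7/1.90 = 23.526 s.
Tank 1: C₁ = C_in(1 − e^(−t/τ₁)). Tank 2 (τ₁ ≠ τ₂): C₂ = C_in[1 − (τ₁ e^(−t/τ₁) − τ₂ e^(−t/τ₂))/(τ₁ − τ₂)].
At t = 43.6: e^(−t/τ₁) = 0.00069844, e^(−t/τ₂) = 0.15673.
C₂ = 3.75·[1 − (6.0000·0.00069844 − 23.526·0.15673)/(-17.526)] = 3.75·0.78986 = 2.9620 kg/m³.

2.96 kg/m³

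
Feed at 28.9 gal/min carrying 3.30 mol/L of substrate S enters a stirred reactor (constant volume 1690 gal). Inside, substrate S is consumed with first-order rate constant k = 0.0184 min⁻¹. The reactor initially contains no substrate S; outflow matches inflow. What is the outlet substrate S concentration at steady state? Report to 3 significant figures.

1.59 mol/L

V dC/dt = Q(C_in − C) − k V C.
At steady state: 0 = Q C_in − (Q + kV) C_ss, so C_ss = Q C_in/(Q + kV).
C_ss = 28.9·3.30/(28.9 + 0.0184·1690) = 95.370/59.996 = 1.5896 mol/L.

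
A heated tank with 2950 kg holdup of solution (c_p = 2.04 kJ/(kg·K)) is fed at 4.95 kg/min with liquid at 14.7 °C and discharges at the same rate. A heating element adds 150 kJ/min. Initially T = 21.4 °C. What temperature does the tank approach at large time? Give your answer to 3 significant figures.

29.6 °C

First-law balance (no shaft work): M c_p dT/dt = ṁ c_p (T_in − T) + 150.
At steady state dT/dt = 0 ⇒ T_ss = T_in + Q̇/(ṁ c_p) = 14.7 + 150/(4.95·2.04) = 29.554 °C.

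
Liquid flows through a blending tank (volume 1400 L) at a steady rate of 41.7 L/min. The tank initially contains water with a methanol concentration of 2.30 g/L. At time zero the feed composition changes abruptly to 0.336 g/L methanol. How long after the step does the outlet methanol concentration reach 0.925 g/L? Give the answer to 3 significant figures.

Species balance: V dC/dt = Q(C_in − C) ⇒ τ = V/Q = 33.573 min.
C(t) = C_in + (C₀ − C_in) e^(−t/τ). Set C = 0.925 and solve for t:
e^(−t/τ) = (C − C_in)/(C₀ − C_in) = (0.925 − 0.336)/(2.30 − 0.336) = 0.29990
t = −τ ln(…) = 33.573 × 1.2043 = 40.433 min.

40.4 min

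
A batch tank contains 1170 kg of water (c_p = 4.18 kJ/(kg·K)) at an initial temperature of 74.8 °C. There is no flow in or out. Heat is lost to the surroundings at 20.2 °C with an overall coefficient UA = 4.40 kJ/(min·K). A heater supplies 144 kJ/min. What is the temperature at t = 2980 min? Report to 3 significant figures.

54.4 °C

Lumped-capacitance energy balance: M c_p dT/dt = UA(T_amb − T) + Q̇.
dT/dt = (T_ss − T)/τ with T_ss = T_amb + Q̇/UA = 20.2 + 144/4.40 = 52.927 °C, τ = M c_p/UA = 1170·4.18/4.40 = 1111.5 min.
T approaches T_ss exponentially: T(t) = T_ss + (T₀ − T_ss) e^(−t/τ).
T(2980) = 52.927 + (21.873)·0.068490 = 54.425 °C.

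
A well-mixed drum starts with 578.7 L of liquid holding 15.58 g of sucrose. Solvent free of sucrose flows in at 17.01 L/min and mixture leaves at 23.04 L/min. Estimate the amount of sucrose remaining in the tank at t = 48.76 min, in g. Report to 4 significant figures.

Total volume: dV/dt = Q_in − Q_out = -6.03000 L/min, so V(t) = 578.7 − 6.03000 t and V(48.76) = 284.677 L.
Solute balance: dm/dt = 0 − Q_out C = −Q_out m/V(t).
dm/m = −Q_out dt/(V₀ − 6.03000 t); integrating gives ln(m/m₀) = −(Q_out/(Q_in−Q_out)) ln(V/V₀).
m = m₀ (V₀/V)^(Q_out/(Q_in−Q_out)) = 15.58 × (578.7/284.677)^(-3.82090) = 1.03597 g.

1.036 g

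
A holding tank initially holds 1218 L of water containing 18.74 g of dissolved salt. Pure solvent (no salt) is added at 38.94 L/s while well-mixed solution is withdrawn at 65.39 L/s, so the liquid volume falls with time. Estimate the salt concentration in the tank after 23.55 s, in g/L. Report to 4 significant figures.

0.005360 g/L

Let m(t) be the amount of salt. Volume: V(t) = V₀ + (Q_in − Q_out) t = 1218 − 26.4500 t; V(23.55) = 595.102 L.
Solute balance: dm/dt = 0 − Q_out C = −Q_out m/V(t).
Separate: dm/m = −Q_out dt/V(t) ⇒ ln(m/m₀) = −(Q_out/(Q_in−Q_out)) ln(V/V₀).
m = m₀ (V₀/V)^(Q_out/(Q_in−Q_out)) = 18.74 × (1218/595.102)^(-2.47221) = 3.18988 g.
C = m/V = 3.18988/595.102 = 0.00536022 g/L.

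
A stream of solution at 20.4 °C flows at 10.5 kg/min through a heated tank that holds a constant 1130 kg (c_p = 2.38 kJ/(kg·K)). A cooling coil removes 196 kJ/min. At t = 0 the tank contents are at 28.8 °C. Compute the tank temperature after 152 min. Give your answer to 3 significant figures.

First-law balance (no shaft work): M c_p dT/dt = ṁ c_p (T_in − T) − 196.
τ = M/ṁ = 107.62 min; T_ss = T_in − Q̇/(ṁ c_p) = 20.4 − 196/(10.5·2.38) = 12.557 °C.
T approaches T_ss exponentially: T(t) = T_ss + (T₀ − T_ss) e^(−t/τ).
T(152) = 12.557 + (16.243)·e^(−152/107.62) = 12.557 + (16.243)·0.24356 = 16.513 °C.

16.5 °C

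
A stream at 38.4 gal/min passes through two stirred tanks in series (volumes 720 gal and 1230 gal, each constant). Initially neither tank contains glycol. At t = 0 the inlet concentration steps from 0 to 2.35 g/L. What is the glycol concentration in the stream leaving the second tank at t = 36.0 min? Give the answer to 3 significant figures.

0.994 g/L

Species balance on tank i: dCᵢ/dt = (Cᵢ₋₁ − Cᵢ)/τᵢ with τᵢ = Vᵢ/Q.
τ₁ = 720/38.4 = 18.750 min; τ₂ = 1230/38.4 = 32.031 min.
Solving the cascade with C₁(0)=C₂(0)=0 gives C₂(t) = C_in[1 − (τ₁ e^(−t/τ₁) − τ₂ e^(−t/τ₂))/(τ₁ − τ₂)].
At t = 36.0: e^(−t/τ₁) = 0.14661, e^(−t/τ₂) = 0.32501.
C₂ = 2.35·[1 − (18.750·0.14661 − 32.031·0.32501)/(-13.281)] = 2.35·0.42313 = 0.99435 g/L.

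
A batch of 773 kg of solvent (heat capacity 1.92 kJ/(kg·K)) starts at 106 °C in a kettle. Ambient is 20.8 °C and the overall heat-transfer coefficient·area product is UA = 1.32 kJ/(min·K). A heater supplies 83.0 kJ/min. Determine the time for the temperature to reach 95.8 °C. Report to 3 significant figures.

Lumped-capacitance energy balance: M c_p dT/dt = UA(T_amb − T) + Q̇.
τ = M c_p/UA = 1124.4 min; T_ss = T_amb + Q̇/UA = 20.8 + 83.0/1.32 = 83.679 °C.
T(t) = T_ss + (T₀ − T_ss)e^(−t/τ); set T = 95.8:
t = −τ ln[(T − T_ss)/(T₀ − T_ss)] = −1124.4 · ln(0.54304) = 686.51 min.

687 min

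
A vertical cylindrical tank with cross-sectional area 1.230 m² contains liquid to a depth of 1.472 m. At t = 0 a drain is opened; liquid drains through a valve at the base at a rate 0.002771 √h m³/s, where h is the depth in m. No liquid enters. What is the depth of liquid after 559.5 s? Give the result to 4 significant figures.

A dh/dt = −Q_out = −0.002771 √h.
∫ h^(−1/2) dh = −(0.002771/A) ∫ dt, giving 2√h = 2√h₀ − (0.002771/A) t.
√h = √1.472 − 0.002771·559.5/(2·1.230) = 1.21326 − 0.630234 = 0.583027.
h = 0.583027² = 0.339920 m.

0.3399 m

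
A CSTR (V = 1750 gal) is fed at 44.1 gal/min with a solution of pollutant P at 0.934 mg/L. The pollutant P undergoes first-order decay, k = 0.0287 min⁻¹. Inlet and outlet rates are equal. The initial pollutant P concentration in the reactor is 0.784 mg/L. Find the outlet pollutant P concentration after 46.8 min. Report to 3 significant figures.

0.465 mg/L

V dC/dt = Q(C_in − C) − k V C.
dC/dt = (Q/V) C_in − (Q/V + k) C; effective rate a = Q/V + k = 0.025200 + 0.0287 = 0.053900 min⁻¹.
C_ss = Q C_in/(Q + kV) = 0.43668 mg/L; C(t) = C_ss + (C₀ − C_ss) e^(−a t).
C(46.8) = 0.43668 + (0.34732)·e^(−0.053900·46.8) = 0.43668 + (0.34732)·0.080257 = 0.46455 mg/L.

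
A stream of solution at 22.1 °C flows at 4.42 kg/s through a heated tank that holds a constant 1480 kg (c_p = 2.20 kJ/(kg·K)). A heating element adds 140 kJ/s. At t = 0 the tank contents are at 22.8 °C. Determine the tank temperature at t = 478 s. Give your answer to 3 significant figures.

M c_p dT/dt = ṁ c_p (T_in − T) + Q̇.
τ = M/ṁ = 334.84 s; T_ss = T_in + Q̇/(ṁ c_p) = 22.1 + 140/(4.42·2.20) = 36.497 °C.
This is linear first-order; T(t) = T_ss + (T₀ − T_ss) e^(−t/τ).
T(478) = 36.497 + (-13.697)·e^(−478/334.84) = 36.497 + (-13.697)·0.23990 = 33.211 °C.

33.2 °C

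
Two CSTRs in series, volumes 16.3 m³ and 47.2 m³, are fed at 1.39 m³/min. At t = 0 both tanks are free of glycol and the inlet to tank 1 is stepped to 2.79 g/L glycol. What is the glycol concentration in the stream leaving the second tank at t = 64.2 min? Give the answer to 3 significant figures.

2.15 g/L

Time constants: τᵢ = Vᵢ/Q for each well-mixed tank.
τ₁ = 16.3/1.39 = 11.727 min; τ₂ = 47.2/1.39 = 33.957 min.
Tank 1: C₁ = C_in(1 − e^(−t/τ₁)). Tank 2 (τ₁ ≠ τ₂): C₂ = C_in[1 − (τ₁ e^(−t/τ₁) − τ₂ e^(−t/τ₂))/(τ₁ − τ₂)].
At t = 64.2: e^(−t/τ₁) = 0.0041914, e^(−t/τ₂) = 0.15098.
C₂ = 2.79·[1 − (11.727·0.0041914 − 33.957·0.15098)/(-22.230)] = 2.79·0.77159 = 2.1527 g/L.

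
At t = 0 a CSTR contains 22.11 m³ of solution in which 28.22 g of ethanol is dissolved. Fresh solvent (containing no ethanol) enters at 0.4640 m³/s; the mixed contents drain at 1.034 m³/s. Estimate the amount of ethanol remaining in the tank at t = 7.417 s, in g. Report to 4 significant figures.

Total volume: dV/dt = Q_in − Q_out = -0.570000 m³/s, so V(t) = 22.11 − 0.570000 t and V(7.417) = 17.8823 m³.
Species balance (pure solvent in): dm/dt = −Q_out · m/V(t).
Separate: dm/m = −Q_out dt/V(t) ⇒ ln(m/m₀) = −(Q_out/(Q_in−Q_out)) ln(V/V₀).
m = m₀ (V₀/V)^(Q_out/(Q_in−Q_out)) = 28.22 × (22.11/17.8823)^(-1.81404) = 19.2029 g.

19.20 g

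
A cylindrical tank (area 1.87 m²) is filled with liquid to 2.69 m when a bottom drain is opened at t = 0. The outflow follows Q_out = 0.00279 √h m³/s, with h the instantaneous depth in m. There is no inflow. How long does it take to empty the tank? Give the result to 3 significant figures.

2200 s

Volume balance on the tank: A dh/dt = −0.00279 √h.
This is separable: 2 d(√h)/dt = −0.00279/A, so √h = √h₀ − (0.00279/(2A)) t.
Tank is empty when √h = 0: t_empty = 2A√h₀/0.00279.
t_empty = 2·1.87·√2.69/0.00279 = 3.7400·1.6401/0.00279 = 2198.6 s.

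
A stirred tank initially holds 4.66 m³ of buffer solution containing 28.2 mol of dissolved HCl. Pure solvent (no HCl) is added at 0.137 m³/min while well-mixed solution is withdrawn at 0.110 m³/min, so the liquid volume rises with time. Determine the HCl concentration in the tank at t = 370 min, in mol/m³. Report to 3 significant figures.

0.0181 mol/m³

Let m(t) be the amount of HCl. Volume: V(t) = V₀ + (Q_in − Q_out) t = 4.66 + 0.027000 t; V(370) = 14.650 m³.
Species balance (pure solvent in): dm/dt = −Q_out · m/V(t).
dm/m = −Q_out dt/(V₀ + 0.027000 t); integrating gives ln(m/m₀) = −(Q_out/(Q_in−Q_out)) ln(V/V₀).
m = m₀ (V₀/V)^(Q_out/(Q_in−Q_out)) = 28.2 × (4.66/14.650)^(4.0741) = 0.26521 mol.
C = m/V = 0.26521/14.650 = 0.018103 mol/m³.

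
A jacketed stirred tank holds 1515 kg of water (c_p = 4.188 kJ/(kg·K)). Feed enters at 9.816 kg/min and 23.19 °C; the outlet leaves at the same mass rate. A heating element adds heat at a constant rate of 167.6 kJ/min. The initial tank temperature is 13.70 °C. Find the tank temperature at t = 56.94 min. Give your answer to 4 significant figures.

17.89 °C

Heat balance on the well-mixed liquid: M c_p dT/dt = ṁ c_p (T_in − T) + 167.6.
τ = M/ṁ = 154.340 min; T_ss = T_in + Q̇/(ṁ c_p) = 23.19 + 167.6/(9.816·4.188) = 27.2669 °C.
Integrating: T(t) = T_ss + (T₀ − T_ss) e^(−t/τ).
T(56.94) = 27.2669 + (-13.5669)·e^(−56.94/154.340) = 27.2669 + (-13.5669)·0.691477 = 17.8857 °C.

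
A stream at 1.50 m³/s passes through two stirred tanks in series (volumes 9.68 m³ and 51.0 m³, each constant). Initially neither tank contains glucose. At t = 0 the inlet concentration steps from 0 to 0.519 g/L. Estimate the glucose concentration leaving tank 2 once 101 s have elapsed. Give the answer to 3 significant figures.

Time constants: τᵢ = Vᵢ/Q for each well-mixed tank.
τ₁ = 9.68/1.50 = 6.4533 s; τ₂ = 51.0/1.50 = 34.000 s.
Solving the cascade with C₁(0)=C₂(0)=0 gives C₂(t) = C_in[1 − (τ₁ e^(−t/τ₁) − τ₂ e^(−t/τ₂))/(τ₁ − τ₂)].
At t = 101: e^(−t/τ₁) = 1.5956e-07, e^(−t/τ₂) = 0.051273.
C₂ = 0.519·[1 − (6.4533·1.5956e-07 − 34.000·0.051273)/(-27.547)] = 0.519·0.93672 = 0.48616 g/L.

0.486 g/L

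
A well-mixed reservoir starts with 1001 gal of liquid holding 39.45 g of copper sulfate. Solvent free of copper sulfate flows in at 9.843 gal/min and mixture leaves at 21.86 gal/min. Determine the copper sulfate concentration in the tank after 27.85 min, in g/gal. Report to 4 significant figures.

0.02824 g/gal

Total volume: dV/dt = Q_in − Q_out = -12.0170 gal/min, so V(t) = 1001 − 12.0170 t and V(27.85) = 666.327 gal.
Species balance (pure solvent in): dm/dt = −Q_out · m/V(t).
Separate: dm/m = −Q_out dt/V(t) ⇒ ln(m/m₀) = −(Q_out/(Q_in−Q_out)) ln(V/V₀).
m = m₀ (V₀/V)^(Q_out/(Q_in−Q_out)) = 39.45 × (1001/666.327)^(-1.81909) = 18.8160 g.
C = m/V = 18.8160/666.327 = 0.0282385 g/gal.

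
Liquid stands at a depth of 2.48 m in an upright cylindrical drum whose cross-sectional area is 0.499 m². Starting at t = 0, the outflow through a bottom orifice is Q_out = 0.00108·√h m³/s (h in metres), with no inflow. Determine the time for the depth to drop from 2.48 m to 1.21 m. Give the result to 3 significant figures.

Unsteady balance on liquid volume: A dh/dt = −0.00108 √h.
∫ h^(−1/2) dh = −(0.00108/A) ∫ dt, giving 2√h = 2√h₀ − (0.00108/A) t.
t = 2A(√h₀ − √h)/0.00108 = 2·0.499·(√2.48 − √1.21)/0.00108
  = 0.99800 × (1.5748 − 1.1000) / 0.00108 = 438.75 s.

439 s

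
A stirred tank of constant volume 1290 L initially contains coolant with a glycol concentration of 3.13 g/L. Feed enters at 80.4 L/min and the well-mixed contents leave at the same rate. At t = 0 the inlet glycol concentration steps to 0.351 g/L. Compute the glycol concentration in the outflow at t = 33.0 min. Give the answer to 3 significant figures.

Transient balance on the dissolved component: V dC/dt = Q(C_in − C).
So dC/dt = (C_in − C)/τ with τ = V/Q = 1290/80.4 = 16.045 min.
Integrating: C(t) = C_in + (C₀ − C_in) e^(−t/τ).
C(33.0) = 0.351 + (3.13 − 0.351)·e^(−33.0/16.045) = 0.351 + (2.7790)·0.12787 = 0.70635 g/L.

0.706 g/L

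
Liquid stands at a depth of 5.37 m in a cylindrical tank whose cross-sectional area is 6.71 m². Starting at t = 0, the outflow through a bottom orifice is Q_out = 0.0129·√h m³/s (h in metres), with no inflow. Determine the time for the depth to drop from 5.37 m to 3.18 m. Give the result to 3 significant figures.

A dh/dt = −Q_out = −0.0129 √h.
This is separable: 2 d(√h)/dt = −0.0129/A, so √h = √h₀ − (0.0129/(2A)) t.
t = 2A(√h₀ − √h)/0.0129 = 2·6.71·(√5.37 − √3.18)/0.0129
  = 13.420 × (2.3173 − 1.7833) / 0.0129 = 555.60 s.

556 s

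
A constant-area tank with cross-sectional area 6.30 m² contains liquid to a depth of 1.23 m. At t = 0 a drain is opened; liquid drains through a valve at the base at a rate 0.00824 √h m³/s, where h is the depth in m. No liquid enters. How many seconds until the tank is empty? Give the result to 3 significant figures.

Unsteady balance on liquid volume: A dh/dt = −0.00824 √h.
Separate and integrate: 2(√h − √h₀) = −(0.00824/A) t.
Tank is empty when √h = 0: t_empty = 2A√h₀/0.00824.
t_empty = 2·6.30·√1.23/0.00824 = 12.600·1.1091/0.00824 = 1695.9 s.

1700 s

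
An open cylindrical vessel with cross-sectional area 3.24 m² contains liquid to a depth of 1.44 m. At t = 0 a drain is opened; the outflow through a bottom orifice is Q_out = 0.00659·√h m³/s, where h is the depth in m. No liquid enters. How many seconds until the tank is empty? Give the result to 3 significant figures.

Accumulation of liquid (constant cross-section A): A dh/dt = −0.00659 √h.
∫ h^(−1/2) dh = −(0.00659/A) ∫ dt, giving 2√h = 2√h₀ − (0.00659/A) t.
Tank is empty when √h = 0: t_empty = 2A√h₀/0.00659.
t_empty = 2·3.24·√1.44/0.00659 = 6.4800·1.2000/0.00659 = 1180.0 s.

1180 s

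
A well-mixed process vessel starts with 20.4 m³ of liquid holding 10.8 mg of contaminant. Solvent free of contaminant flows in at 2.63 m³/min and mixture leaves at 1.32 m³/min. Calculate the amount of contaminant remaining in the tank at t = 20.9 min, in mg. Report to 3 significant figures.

4.58 mg

Total volume: dV/dt = Q_in − Q_out = 1.3100 m³/min, so V(t) = 20.4 + 1.3100 t and V(20.9) = 47.779 m³.
Solute balance: dm/dt = 0 − Q_out C = −Q_out m/V(t).
Separate: dm/m = −Q_out dt/V(t) ⇒ ln(m/m₀) = −(Q_out/(Q_in−Q_out)) ln(V/V₀).
m = m₀ (V₀/V)^(Q_out/(Q_in−Q_out)) = 10.8 × (20.4/47.779)^(1.0076) = 4.5814 mg.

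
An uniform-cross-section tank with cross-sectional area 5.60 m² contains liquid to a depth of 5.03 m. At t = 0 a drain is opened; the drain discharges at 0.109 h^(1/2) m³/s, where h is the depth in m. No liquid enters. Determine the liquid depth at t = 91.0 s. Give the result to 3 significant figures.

A dh/dt = −Q_out = −0.109 √h.
∫ h^(−1/2) dh = −(0.109/A) ∫ dt, giving 2√h = 2√h₀ − (0.109/A) t.
√h = √5.03 − 0.109·91.0/(2·5.60) = 2.2428 − 0.88563 = 1.3571.
h = 1.3571² = 1.8418 m.

1.84 m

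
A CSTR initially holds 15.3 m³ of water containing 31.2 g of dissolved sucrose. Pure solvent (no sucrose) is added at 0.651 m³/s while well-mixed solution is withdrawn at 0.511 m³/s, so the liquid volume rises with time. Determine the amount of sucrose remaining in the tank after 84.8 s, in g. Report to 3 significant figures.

3.83 g

Let m(t) be the amount of sucrose. Volume: V(t) = V₀ + (Q_in − Q_out) t = 15.3 + 0.14000 t; V(84.8) = 27.172 m³.
No sucrose enters, so dm/dt = −Q_out · (m/V).
Separate: dm/m = −Q_out dt/V(t) ⇒ ln(m/m₀) = −(Q_out/(Q_in−Q_out)) ln(V/V₀).
m = m₀ (V₀/V)^(Q_out/(Q_in−Q_out)) = 31.2 × (15.3/27.172)^(3.6500) = 3.8347 g.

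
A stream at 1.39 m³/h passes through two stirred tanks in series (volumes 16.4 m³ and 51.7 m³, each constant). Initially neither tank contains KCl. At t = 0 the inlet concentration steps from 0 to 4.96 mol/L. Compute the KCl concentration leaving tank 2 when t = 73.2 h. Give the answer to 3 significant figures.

3.95 mol/L

Each tank obeys Vᵢ dCᵢ/dt = Q(Cᵢ₋₁ − Cᵢ), so τᵢ = Vᵢ/Q.
τ₁ = 16.4/1.39 = 11.799 h; τ₂ = 51.7/1.39 = 37.194 h.
Solving the cascade with C₁(0)=C₂(0)=0 gives C₂(t) = C_in[1 − (τ₁ e^(−t/τ₁) − τ₂ e^(−t/τ₂))/(τ₁ − τ₂)].
At t = 73.2: e^(−t/τ₁) = 0.0020210, e^(−t/τ₂) = 0.13973.
C₂ = 4.96·[1 − (11.799·0.0020210 − 37.194·0.13973)/(-25.396)] = 4.96·0.79629 = 3.9496 mol/L.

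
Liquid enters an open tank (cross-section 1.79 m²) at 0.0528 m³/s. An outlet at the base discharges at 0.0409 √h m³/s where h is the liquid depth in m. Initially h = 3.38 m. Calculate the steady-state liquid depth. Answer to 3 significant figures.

Level balance: A dh/dt = 0.0528 − 0.0409 √h. Setting dh/dt = 0:
Q_in = 0.0409 √h_ss ⇒ √h_ss = 0.0528/0.0409 = 1.2910.
h_ss = 1.2910² = 1.6666 m. (Since h₀ = 3.38 m > h_ss, the level will fall toward this value.)

1.67 m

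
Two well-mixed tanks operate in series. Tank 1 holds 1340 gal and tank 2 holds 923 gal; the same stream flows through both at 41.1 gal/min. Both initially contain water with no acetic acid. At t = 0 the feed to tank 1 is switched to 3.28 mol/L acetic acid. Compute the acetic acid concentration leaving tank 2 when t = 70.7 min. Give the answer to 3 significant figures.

2.39 mol/L

Time constants: τᵢ = Vᵢ/Q for each well-mixed tank.
τ₁ = 1340/41.1 = 32.603 min; τ₂ = 923/41.1 = 22.457 min.
Solving the cascade with C₁(0)=C₂(0)=0 gives C₂(t) = C_in[1 − (τ₁ e^(−t/τ₁) − τ₂ e^(−t/τ₂))/(τ₁ − τ₂)].
At t = 70.7: e^(−t/τ₁) = 0.11435, e^(−t/τ₂) = 0.042930.
C₂ = 3.28·[1 − (32.603·0.11435 − 22.457·0.042930)/(10.146)] = 3.28·0.72757 = 2.3864 mol/L.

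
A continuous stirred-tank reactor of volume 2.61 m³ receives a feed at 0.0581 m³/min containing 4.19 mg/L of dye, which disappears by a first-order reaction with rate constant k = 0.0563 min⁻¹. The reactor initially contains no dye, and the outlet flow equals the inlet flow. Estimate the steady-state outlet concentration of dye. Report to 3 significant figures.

V dC/dt = Q(C_in − C) − k V C.
Steady state (dC/dt = 0): C_ss = Q C_in/(Q + kV) = C_in/(1 + kV/Q).
C_ss = 0.0581·4.19/(0.0581 + 0.0563·2.61) = 0.24344/0.20504 = 1.1873 mg/L.

1.19 mg/L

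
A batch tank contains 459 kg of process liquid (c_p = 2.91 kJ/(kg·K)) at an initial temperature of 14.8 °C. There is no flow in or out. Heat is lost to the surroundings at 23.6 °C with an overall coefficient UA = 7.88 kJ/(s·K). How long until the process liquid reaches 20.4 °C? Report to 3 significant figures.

M c_p dT/dt = −UA(T − T_amb).
τ = M c_p/UA = 169.50 s; T_ss = T_amb = 23.600 °C.
T(t) = T_ss + (T₀ − T_ss)e^(−t/τ); set T = 20.4:
t = −τ ln[(T − T_ss)/(T₀ − T_ss)] = −169.50 · ln(0.36364) = 171.47 s.

171 s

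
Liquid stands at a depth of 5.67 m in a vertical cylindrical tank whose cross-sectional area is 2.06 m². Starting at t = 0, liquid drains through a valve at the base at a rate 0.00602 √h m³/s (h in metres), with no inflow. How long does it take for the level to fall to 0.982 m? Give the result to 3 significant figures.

951 s

With no inflow, A dh/dt = −0.00602 √h.
∫ h^(−1/2) dh = −(0.00602/A) ∫ dt, giving 2√h = 2√h₀ − (0.00602/A) t.
t = 2A(√h₀ − √h)/0.00602 = 2·2.06·(√5.67 − √0.982)/0.00602
  = 4.1200 × (2.3812 − 0.99096) / 0.00602 = 951.44 s.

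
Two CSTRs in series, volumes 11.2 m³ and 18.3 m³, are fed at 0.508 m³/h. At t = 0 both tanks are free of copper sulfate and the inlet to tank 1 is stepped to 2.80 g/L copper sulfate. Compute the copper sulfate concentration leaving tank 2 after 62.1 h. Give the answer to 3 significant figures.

Species balance on tank i: dCᵢ/dt = (Cᵢ₋₁ − Cᵢ)/τᵢ with τᵢ = Vᵢ/Q.
τ₁ = 11.2/0.508 = 22.047 h; τ₂ = 18.3/0.508 = 36.024 h.
Solving the cascade with C₁(0)=C₂(0)=0 gives C₂(t) = C_in[1 − (τ₁ e^(−t/τ₁) − τ₂ e^(−t/τ₂))/(τ₁ − τ₂)].
At t = 62.1: e^(−t/τ₁) = 0.059804, e^(−t/τ₂) = 0.17837.
C₂ = 2.80·[1 − (22.047·0.059804 − 36.024·0.17837)/(-13.976)] = 2.80·0.63458 = 1.7768 g/L.

1.78 g/L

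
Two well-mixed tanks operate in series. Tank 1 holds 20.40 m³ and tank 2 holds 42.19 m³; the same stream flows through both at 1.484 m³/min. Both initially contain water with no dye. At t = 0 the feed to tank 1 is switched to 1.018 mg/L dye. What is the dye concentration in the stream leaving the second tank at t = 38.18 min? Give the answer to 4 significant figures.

Each tank obeys Vᵢ dCᵢ/dt = Q(Cᵢ₋₁ − Cᵢ), so τᵢ = Vᵢ/Q.
τ₁ = 20.40/1.484 = 13.7466 min; τ₂ = 42.19/1.484 = 28.4299 min.
Solving the cascade with C₁(0)=C₂(0)=0 gives C₂(t) = C_in[1 − (τ₁ e^(−t/τ₁) − τ₂ e^(−t/τ₂))/(τ₁ − τ₂)].
At t = 38.18: e^(−t/τ₁) = 0.0621995, e^(−t/τ₂) = 0.261074.
C₂ = 1.018·[1 − (13.7466·0.0621995 − 28.4299·0.261074)/(-14.6833)] = 1.018·0.552738 = 0.562687 mg/L.

0.5627 mg/L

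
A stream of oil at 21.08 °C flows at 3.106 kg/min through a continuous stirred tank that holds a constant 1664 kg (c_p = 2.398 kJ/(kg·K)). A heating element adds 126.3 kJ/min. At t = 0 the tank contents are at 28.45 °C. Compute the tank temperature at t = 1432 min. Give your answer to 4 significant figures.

37.38 °C

M c_p dT/dt = ṁ c_p (T_in − T) + Q̇.
τ = M/ṁ = 535.737 min; T_ss = T_in + Q̇/(ṁ c_p) = 21.08 + 126.3/(3.106·2.398) = 38.0371 °C.
Solution: T(t) = T_ss + (T₀ − T_ss) e^(−t/τ).
T(1432) = 38.0371 + (-9.58714)·e^(−1432/535.737) = 38.0371 + (-9.58714)·0.0690481 = 37.3752 °C.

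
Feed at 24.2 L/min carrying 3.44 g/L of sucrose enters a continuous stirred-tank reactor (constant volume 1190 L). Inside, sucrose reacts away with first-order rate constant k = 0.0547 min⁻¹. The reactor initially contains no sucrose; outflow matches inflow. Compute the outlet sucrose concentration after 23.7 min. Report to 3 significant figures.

0.775 g/L

Accumulation = in − out − consumed: V dC/dt = Q C_in − Q C − k V C.
dC/dt = (Q/V) C_in − (Q/V + k) C; effective rate a = Q/V + k = 0.020336 + 0.0547 = 0.075036 min⁻¹.
C_ss = Q C_in/(Q + kV) = 0.93230 g/L; C(t) = C_ss + (C₀ − C_ss) e^(−a t).
C(23.7) = 0.93230 + (-0.93230)·e^(−0.075036·23.7) = 0.93230 + (-0.93230)·0.16892 = 0.77482 g/L.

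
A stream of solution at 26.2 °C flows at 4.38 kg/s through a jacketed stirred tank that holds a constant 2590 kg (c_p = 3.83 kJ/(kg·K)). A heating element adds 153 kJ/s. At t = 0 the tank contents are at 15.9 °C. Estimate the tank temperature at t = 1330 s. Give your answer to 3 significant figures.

33.3 °C

M c_p dT/dt = ṁ c_p (T_in − T) + Q̇.
Rearrange: dT/dt = (T_ss − T)/τ with τ = M/ṁ = 591.32 s and T_ss = T_in + Q̇/(ṁ c_p) = 35.320 °C.
Solution: T(t) = T_ss + (T₀ − T_ss) e^(−t/τ).
T(1330) = 35.320 + (-19.420)·e^(−1330/591.32) = 35.320 + (-19.420)·0.10548 = 33.272 °C.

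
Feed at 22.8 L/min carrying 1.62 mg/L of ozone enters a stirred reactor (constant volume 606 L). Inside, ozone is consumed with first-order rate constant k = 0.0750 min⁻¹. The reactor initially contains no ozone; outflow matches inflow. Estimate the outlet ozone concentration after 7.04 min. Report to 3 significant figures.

0.296 mg/L

Accumulation = in − out − consumed: V dC/dt = Q C_in − Q C − k V C.
This is linear with rate a = Q/V + k = 0.11262 min⁻¹.
C_ss = Q C_in/(Q + kV) = 0.54119 mg/L; C(t) = C_ss + (C₀ − C_ss) e^(−a t).
C(7.04) = 0.54119 + (-0.54119)·e^(−0.11262·7.04) = 0.54119 + (-0.54119)·0.45254 = 0.29628 mg/L.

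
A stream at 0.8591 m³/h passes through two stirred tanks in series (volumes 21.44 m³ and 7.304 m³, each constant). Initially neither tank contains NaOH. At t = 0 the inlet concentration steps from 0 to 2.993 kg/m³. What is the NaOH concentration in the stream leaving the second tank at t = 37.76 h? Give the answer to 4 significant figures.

Each tank obeys Vᵢ dCᵢ/dt = Q(Cᵢ₋₁ − Cᵢ), so τᵢ = Vᵢ/Q.
τ₁ = 21.44/0.8591 = 24.9563 h; τ₂ = 7.304/0.8591 = 8.50192 h.
Tank 1: C₁ = C_in(1 − e^(−t/τ₁)). Tank 2 (τ₁ ≠ τ₂): C₂ = C_in[1 − (τ₁ e^(−t/τ₁) − τ₂ e^(−t/τ₂))/(τ₁ − τ₂)].
At t = 37.76: e^(−t/τ₁) = 0.220239, e^(−t/τ₂) = 0.0117800.
C₂ = 2.993·[1 − (24.9563·0.220239 − 8.50192·0.0117800)/(16.4544)] = 2.993·0.672051 = 2.01145 kg/m³.

2.011 kg/m³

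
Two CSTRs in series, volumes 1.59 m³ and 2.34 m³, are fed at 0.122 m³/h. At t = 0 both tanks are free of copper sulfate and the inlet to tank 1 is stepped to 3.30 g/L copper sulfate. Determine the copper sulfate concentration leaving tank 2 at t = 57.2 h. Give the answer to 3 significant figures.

2.87 g/L

Each tank obeys Vᵢ dCᵢ/dt = Q(Cᵢ₋₁ − Cᵢ), so τᵢ = Vᵢ/Q.
τ₁ = 1.59/0.122 = 13.033 h; τ₂ = 2.34/0.122 = 19.180 h.
Solving the cascade with C₁(0)=C₂(0)=0 gives C₂(t) = C_in[1 − (τ₁ e^(−t/τ₁) − τ₂ e^(−t/τ₂))/(τ₁ − τ₂)].
At t = 57.2: e^(−t/τ₁) = 0.012414, e^(−t/τ₂) = 0.050680.
C₂ = 3.30·[1 − (13.033·0.012414 − 19.180·0.050680)/(-6.1475)] = 3.30·0.86820 = 2.8650 g/L.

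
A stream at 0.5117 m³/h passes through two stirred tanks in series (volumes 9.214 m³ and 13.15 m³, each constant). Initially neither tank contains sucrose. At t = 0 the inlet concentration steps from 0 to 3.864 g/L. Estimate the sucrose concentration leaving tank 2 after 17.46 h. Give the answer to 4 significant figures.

Time constants: τᵢ = Vᵢ/Q for each well-mixed tank.
τ₁ = 9.214/0.5117 = 18.0066 h; τ₂ = 13.15/0.5117 = 25.6987 h.
Solving the cascade with C₁(0)=C₂(0)=0 gives C₂(t) = C_in[1 − (τ₁ e^(−t/τ₁) − τ₂ e^(−t/τ₂))/(τ₁ − τ₂)].
At t = 17.46: e^(−t/τ₁) = 0.379219, e^(−t/τ₂) = 0.506914.
C₂ = 3.864·[1 − (18.0066·0.379219 − 25.6987·0.506914)/(-7.69201)] = 3.864·0.194156 = 0.750218 g/L.

0.7502 g/L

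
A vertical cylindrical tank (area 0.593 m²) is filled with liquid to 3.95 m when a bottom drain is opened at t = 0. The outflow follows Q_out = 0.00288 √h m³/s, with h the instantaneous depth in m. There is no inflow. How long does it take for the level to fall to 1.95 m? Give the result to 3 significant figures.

243 s

A dh/dt = −Q_out = −0.00288 √h.
This is separable: 2 d(√h)/dt = −0.00288/A, so √h = √h₀ − (0.00288/(2A)) t.
t = 2A(√h₀ − √h)/0.00288 = 2·0.593·(√3.95 − √1.95)/0.00288
  = 1.1860 × (1.9875 − 1.3964) / 0.00288 = 243.39 s.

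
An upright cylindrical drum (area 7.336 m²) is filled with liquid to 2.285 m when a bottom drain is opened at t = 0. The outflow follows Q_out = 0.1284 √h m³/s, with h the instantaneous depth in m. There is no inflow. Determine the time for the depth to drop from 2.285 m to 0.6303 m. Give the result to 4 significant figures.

With no inflow, A dh/dt = −0.1284 √h.
Separate and integrate: 2(√h − √h₀) = −(0.1284/A) t.
t = 2A(√h₀ − √h)/0.1284 = 2·7.336·(√2.285 − √0.6303)/0.1284
  = 14.6720 × (1.51162 − 0.793914) / 0.1284 = 82.0109 s.

82.01 s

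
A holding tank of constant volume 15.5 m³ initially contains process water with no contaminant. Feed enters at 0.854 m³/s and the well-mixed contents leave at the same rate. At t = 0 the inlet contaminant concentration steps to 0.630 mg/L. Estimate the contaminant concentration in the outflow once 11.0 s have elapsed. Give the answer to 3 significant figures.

0.286 mg/L

Transient balance on the dissolved component: V dC/dt = Q(C_in − C).
Rewrite as dC/dt + C/τ = C_in/τ, τ = V/Q = 18.150 s.
Solution: C(t) = C_in + (C₀ − C_in) e^(−t/τ).
C(11.0) = 0.630 + (0 − 0.630)·e^(−11.0/18.150) = 0.630 + (-0.63000)·0.54549 = 0.28634 mg/L.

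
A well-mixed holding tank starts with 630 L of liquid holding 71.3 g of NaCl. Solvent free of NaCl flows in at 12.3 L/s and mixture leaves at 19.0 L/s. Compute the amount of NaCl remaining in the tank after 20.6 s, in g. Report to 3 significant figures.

Let m(t) be the amount of NaCl. Volume: V(t) = V₀ + (Q_in − Q_out) t = 630 − 6.7000 t; V(20.6) = 491.98 L.
No NaCl enters, so dm/dt = −Q_out · (m/V).
Separate: dm/m = −Q_out dt/V(t) ⇒ ln(m/m₀) = −(Q_out/(Q_in−Q_out)) ln(V/V₀).
m = m₀ (V₀/V)^(Q_out/(Q_in−Q_out)) = 71.3 × (630/491.98)^(-2.8358) = 35.362 g.

35.4 g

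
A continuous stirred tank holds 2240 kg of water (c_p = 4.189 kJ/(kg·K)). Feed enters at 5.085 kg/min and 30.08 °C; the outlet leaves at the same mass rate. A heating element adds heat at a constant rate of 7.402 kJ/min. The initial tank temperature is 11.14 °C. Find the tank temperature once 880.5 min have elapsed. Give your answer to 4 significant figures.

27.81 °C

Unsteady energy balance on the tank contents: M c_p dT/dt = ṁ c_p (T_in − T) + 7.402.
Rearrange: dT/dt = (T_ss − T)/τ with τ = M/ṁ = 440.511 min and T_ss = T_in + Q̇/(ṁ c_p) = 30.4275 °C.
T approaches T_ss exponentially: T(t) = T_ss + (T₀ − T_ss) e^(−t/τ).
T(880.5) = 30.4275 + (-19.2875)·e^(−880.5/440.511) = 30.4275 + (-19.2875)·0.135496 = 27.8141 °C.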